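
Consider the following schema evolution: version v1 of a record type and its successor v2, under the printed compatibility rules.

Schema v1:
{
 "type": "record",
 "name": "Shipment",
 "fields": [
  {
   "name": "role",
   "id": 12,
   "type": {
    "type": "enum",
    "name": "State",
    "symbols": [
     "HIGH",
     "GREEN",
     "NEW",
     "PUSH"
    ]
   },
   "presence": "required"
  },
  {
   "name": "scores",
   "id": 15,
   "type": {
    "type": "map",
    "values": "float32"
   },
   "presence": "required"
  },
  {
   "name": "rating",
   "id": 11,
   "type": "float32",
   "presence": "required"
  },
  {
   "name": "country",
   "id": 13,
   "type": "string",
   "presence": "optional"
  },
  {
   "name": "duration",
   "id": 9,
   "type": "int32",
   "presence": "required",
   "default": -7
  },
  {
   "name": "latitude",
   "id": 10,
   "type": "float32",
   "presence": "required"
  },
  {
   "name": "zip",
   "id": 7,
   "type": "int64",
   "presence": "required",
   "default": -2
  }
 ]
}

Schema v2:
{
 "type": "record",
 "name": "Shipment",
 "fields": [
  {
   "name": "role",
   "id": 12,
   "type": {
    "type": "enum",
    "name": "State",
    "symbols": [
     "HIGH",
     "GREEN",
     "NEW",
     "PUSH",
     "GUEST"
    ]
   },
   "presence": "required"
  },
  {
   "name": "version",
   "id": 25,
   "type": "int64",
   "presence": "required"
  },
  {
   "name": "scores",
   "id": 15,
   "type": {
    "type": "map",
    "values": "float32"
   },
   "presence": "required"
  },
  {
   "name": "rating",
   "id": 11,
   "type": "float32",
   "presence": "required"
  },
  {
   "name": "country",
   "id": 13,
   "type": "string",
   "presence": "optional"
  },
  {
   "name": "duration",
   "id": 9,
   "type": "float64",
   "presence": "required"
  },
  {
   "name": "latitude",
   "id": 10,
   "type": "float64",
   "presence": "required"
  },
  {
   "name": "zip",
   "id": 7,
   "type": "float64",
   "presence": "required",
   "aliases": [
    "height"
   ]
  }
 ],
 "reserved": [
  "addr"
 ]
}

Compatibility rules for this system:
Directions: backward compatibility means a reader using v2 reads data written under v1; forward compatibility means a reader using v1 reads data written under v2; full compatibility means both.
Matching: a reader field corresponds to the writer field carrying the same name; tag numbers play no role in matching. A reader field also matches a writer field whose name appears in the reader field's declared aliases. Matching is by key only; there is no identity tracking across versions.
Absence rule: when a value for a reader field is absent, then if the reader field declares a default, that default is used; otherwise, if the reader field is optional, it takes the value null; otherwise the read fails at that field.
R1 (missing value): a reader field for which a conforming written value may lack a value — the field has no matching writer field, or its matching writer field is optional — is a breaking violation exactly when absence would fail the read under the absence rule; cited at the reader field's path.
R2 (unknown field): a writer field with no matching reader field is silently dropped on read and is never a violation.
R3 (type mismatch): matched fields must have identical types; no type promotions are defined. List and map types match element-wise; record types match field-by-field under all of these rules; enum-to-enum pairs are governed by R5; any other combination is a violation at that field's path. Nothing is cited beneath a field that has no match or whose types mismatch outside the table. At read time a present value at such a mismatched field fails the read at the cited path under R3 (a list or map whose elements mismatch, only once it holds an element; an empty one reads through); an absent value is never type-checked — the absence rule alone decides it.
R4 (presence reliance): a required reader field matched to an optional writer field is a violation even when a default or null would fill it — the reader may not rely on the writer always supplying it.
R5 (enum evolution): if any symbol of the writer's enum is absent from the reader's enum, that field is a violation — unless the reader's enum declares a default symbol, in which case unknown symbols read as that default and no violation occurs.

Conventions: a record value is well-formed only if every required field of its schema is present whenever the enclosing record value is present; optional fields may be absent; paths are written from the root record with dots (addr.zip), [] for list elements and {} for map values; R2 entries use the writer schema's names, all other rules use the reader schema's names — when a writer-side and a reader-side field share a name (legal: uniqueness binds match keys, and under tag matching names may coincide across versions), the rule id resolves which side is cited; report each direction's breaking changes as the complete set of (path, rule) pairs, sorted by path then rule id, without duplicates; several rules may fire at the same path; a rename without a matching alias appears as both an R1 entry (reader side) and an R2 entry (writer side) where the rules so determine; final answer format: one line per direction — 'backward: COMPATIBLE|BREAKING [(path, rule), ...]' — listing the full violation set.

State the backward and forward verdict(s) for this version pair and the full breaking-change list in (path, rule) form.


in Shipment below, arrows point writer -> reader
backward on Shipment — v2 reading data written by v1:
  State -> State, writer required: role aligns to role
  no writer field matches reader version
  map<string, float32> -> map<string, float32>, writer required: scores aligns to scores
  float32 -> float32, writer required: rating aligns to rating
  string -> string, writer optional: country aligns to country
  int32 -> float64, writer required: duration aligns to duration
  float32 -> float64, writer required: latitude aligns to latitude
  int64 -> float64, writer required: zip aligns to zip
  rule R3 violated at duration
  rule R3 violated at latitude
  rule R1 violated at version
  rule R3 violated at zip
  => backward verdict for Shipment: BREAKING, 4 violation(s)
forward on Shipment — v1 reading data written by v2:
  State -> State, writer required: role aligns to role
  map<string, float32> -> map<string, float32>, writer required: scores aligns to scores
  float32 -> float32, writer required: rating aligns to rating
  string -> string, writer optional: country aligns to country
  float64 -> int32, writer required: duration aligns to duration
  float64 -> float32, writer required: latitude aligns to latitude
  float64 -> int64, writer required: zip aligns to zip
  leftover writer field: version
  rule R3 violated at duration
  rule R3 violated at latitude
  rule R5 violated at role
  rule R3 violated at zip
  => forward verdict for Shipment: BREAKING, 4 violation(s)

backward: BREAKING [(duration, R3), (latitude, R3), (version, R1), (zip, R3)]; forward: BREAKING [(duration, R3), (latitude, R3), (role, R5), (zip, R3)]


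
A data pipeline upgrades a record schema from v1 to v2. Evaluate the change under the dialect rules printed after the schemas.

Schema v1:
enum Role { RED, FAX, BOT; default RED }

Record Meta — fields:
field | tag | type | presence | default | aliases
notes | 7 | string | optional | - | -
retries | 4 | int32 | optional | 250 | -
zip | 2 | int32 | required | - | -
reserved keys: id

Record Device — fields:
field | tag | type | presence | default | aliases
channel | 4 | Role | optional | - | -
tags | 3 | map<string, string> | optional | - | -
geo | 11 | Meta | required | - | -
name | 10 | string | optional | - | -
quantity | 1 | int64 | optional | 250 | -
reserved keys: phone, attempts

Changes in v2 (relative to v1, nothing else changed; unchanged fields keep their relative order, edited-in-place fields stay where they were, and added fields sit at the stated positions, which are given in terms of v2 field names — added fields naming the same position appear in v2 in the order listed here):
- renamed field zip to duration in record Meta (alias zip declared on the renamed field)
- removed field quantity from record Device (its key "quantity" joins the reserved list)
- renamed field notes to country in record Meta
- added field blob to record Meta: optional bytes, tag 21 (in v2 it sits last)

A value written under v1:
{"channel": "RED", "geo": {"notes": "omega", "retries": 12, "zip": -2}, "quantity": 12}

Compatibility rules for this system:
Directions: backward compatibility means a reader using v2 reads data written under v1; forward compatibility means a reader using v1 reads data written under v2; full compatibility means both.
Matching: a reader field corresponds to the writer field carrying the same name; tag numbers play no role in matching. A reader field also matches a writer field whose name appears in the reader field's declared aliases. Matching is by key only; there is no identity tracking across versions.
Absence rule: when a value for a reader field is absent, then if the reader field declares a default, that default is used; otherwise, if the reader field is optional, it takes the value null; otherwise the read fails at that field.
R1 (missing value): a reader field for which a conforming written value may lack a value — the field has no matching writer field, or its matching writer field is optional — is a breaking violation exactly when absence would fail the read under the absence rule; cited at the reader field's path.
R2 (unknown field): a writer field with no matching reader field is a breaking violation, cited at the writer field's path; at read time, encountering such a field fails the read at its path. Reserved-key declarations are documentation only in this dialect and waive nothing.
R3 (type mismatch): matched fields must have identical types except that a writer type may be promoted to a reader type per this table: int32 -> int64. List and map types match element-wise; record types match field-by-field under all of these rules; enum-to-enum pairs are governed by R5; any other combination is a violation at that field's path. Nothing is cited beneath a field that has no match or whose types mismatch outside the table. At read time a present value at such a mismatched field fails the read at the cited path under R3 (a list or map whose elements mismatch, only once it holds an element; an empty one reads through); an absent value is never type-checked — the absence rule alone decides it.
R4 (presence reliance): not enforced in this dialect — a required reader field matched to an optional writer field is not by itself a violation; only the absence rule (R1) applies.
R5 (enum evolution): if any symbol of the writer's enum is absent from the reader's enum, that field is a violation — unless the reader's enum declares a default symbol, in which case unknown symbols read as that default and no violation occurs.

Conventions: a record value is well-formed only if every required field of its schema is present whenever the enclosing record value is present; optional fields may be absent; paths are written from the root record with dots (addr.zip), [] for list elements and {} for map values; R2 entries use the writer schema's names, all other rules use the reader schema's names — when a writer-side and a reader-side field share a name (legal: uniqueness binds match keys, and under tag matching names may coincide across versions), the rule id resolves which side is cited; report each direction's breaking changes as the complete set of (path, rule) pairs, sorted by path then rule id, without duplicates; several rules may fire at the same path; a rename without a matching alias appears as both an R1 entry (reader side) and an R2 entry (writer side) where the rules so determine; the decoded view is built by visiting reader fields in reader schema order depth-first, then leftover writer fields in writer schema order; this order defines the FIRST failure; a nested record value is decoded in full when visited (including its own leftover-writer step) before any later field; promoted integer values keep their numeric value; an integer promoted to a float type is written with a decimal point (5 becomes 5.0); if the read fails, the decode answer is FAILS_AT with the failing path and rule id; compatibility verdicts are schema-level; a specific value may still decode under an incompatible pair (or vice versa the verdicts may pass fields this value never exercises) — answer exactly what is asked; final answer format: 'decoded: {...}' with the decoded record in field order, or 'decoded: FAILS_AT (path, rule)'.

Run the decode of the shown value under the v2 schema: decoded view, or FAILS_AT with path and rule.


each type pair in Device: writer, then reader
decoding the Device value with the v2 reader:
  channel := "RED"
  tags := null (not supplied -> null)
  geo.country := null (not supplied -> null)
  geo.retries := 12
  geo.duration := -2 (from writer zip)
  geo.blob := null (not supplied -> null)
  read fails at geo.notes under R2 (unknown field)
  => FAILS_AT (geo.notes, R2)
the rest of the Device diff is inert for this question:
  renamed field zip to duration in record Meta (alias zip declared on the renamed field) -> changes Device's schema-level verdicts only — the decode of this value is the same
  removed field quantity from record Device (its key "quantity" joins the reserved list) -> changes Device's schema-level verdicts only — the decode of this value is the same
  added field blob to record Meta: optional bytes, tag 21 (in v2 it sits last) -> changes Device's schema-level verdicts only — the decode of this value is the same

decoded: FAILS_AT (geo.notes, R2)


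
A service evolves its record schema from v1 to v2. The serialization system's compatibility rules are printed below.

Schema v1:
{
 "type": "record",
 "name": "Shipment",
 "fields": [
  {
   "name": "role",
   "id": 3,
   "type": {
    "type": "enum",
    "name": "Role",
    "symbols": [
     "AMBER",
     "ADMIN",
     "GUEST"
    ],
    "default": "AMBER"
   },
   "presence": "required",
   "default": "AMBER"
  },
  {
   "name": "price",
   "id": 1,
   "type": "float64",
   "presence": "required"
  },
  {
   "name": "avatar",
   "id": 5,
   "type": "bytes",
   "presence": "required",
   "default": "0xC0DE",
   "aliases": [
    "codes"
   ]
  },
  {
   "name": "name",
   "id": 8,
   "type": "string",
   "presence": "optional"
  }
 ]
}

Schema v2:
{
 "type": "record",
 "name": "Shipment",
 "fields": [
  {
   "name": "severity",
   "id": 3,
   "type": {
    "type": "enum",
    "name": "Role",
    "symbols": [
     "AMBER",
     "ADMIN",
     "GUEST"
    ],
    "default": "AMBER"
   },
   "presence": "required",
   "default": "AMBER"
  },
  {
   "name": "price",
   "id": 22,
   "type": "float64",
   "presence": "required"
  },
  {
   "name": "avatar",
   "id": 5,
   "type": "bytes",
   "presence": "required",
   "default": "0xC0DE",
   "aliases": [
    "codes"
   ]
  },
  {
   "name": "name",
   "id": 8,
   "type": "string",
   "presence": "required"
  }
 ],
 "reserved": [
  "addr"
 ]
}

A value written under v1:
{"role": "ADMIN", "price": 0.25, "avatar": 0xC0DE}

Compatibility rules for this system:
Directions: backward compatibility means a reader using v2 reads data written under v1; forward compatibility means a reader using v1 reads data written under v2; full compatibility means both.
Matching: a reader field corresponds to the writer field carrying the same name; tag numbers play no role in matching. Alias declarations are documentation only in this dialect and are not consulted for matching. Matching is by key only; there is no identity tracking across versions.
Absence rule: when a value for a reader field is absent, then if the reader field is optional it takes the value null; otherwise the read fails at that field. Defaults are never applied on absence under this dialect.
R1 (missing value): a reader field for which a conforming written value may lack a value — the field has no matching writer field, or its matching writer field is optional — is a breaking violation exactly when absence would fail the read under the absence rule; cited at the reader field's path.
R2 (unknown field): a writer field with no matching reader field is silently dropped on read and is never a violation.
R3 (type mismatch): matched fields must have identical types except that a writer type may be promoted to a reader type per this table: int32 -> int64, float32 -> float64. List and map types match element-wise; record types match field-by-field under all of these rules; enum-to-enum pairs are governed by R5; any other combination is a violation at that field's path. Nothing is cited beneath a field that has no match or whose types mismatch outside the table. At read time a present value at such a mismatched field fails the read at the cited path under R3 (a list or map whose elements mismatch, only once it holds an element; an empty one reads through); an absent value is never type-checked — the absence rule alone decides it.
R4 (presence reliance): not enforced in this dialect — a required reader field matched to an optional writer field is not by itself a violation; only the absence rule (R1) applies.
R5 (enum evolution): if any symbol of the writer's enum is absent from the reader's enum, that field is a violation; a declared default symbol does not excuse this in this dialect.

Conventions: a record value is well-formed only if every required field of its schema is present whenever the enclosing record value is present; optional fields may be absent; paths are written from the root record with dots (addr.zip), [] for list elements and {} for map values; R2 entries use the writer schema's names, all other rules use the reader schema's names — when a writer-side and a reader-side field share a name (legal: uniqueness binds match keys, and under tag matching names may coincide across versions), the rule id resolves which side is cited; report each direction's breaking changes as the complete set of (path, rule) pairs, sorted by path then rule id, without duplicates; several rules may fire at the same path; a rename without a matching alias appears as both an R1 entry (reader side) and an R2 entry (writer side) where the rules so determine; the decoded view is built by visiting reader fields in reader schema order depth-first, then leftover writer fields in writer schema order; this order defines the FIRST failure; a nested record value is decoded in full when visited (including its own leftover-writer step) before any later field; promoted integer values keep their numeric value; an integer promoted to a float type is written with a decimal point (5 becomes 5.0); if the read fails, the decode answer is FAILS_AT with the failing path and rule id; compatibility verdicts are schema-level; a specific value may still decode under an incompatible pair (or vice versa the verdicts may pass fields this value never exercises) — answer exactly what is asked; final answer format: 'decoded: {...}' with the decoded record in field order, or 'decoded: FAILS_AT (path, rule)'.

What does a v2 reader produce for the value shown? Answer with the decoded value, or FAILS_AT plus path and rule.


arrows below run writer -> reader for Shipment
decode walk for Shipment under reader schema v2:
  read fails at severity under R1 (no fill)
  => FAILS_AT (severity, R1)
diffs on Shipment not affecting the asked answer:
  field name in record Shipment: optional changed to required -> changes Shipment's schema-level verdicts only — the decode of this value is the same
  field price in record Shipment: tag 1 changed to 22 -> fires no rule on Shipment under this dialect and leaves the result unchanged

decoded: FAILS_AT (severity, R1)


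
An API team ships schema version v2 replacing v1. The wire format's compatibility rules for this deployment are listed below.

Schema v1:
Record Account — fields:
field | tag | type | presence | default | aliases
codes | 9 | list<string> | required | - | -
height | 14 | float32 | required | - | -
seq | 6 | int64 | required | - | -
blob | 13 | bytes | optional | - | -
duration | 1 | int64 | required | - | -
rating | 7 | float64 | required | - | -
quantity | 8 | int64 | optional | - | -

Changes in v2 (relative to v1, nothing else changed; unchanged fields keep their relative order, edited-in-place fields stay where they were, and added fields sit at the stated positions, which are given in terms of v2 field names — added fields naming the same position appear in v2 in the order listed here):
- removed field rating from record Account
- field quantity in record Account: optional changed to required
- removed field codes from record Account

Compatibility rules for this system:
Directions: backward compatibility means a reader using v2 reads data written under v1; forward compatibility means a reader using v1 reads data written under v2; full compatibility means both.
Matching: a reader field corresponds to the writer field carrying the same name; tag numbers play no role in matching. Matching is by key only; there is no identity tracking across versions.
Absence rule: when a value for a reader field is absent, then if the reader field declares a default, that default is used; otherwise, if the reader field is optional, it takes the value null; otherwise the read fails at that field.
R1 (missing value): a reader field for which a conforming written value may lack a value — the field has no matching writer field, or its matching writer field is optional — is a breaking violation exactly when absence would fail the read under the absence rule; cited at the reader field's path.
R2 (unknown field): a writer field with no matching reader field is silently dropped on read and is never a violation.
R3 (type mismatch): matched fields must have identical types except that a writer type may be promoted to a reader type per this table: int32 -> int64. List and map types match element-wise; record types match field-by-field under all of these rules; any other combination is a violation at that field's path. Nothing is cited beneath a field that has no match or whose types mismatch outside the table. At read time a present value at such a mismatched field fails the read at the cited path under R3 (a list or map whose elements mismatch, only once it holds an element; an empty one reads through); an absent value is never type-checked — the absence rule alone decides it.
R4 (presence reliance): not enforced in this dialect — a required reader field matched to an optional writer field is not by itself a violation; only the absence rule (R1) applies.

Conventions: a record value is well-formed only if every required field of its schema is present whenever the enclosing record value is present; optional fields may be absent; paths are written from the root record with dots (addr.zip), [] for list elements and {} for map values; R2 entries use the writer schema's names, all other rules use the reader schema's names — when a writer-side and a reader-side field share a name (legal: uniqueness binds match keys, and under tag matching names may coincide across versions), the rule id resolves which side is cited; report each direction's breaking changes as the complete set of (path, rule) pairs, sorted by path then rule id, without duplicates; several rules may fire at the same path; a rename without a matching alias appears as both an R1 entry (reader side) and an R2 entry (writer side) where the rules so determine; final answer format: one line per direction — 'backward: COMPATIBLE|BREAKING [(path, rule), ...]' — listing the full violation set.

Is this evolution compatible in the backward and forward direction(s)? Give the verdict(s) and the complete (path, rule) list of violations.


backward: BREAKING [(quantity, R1)]; forward: BREAKING [(codes, R1), (rating, R1)]

the writer's type comes first in each Account pair
backward analysis of Account with v2 as reader and v1 as writer:
  height: paired with writer height (float32 -> float32; writer required)
  seq: paired with writer seq (int64 -> int64; writer required)
  blob: paired with writer blob (bytes -> bytes; writer optional)
  duration: paired with writer duration (int64 -> int64; writer required)
  quantity: paired with writer quantity (int64 -> int64; writer optional)
  writer codes: unknown to reader
  writer rating: unknown to reader
  rule R1 violated at quantity
  backward on Account therefore BREAKING (1)
forward analysis of Account with v1 as reader and v2 as writer:
  codes has no writer counterpart
  height: paired with writer height (float32 -> float32; writer required)
  seq: paired with writer seq (int64 -> int64; writer required)
  blob: paired with writer blob (bytes -> bytes; writer optional)
  duration: paired with writer duration (int64 -> int64; writer required)
  rating has no writer counterpart
  quantity: paired with writer quantity (int64 -> int64; writer required)
  rule R1 violated at codes
  rule R1 violated at rating
  forward on Account therefore BREAKING (2)


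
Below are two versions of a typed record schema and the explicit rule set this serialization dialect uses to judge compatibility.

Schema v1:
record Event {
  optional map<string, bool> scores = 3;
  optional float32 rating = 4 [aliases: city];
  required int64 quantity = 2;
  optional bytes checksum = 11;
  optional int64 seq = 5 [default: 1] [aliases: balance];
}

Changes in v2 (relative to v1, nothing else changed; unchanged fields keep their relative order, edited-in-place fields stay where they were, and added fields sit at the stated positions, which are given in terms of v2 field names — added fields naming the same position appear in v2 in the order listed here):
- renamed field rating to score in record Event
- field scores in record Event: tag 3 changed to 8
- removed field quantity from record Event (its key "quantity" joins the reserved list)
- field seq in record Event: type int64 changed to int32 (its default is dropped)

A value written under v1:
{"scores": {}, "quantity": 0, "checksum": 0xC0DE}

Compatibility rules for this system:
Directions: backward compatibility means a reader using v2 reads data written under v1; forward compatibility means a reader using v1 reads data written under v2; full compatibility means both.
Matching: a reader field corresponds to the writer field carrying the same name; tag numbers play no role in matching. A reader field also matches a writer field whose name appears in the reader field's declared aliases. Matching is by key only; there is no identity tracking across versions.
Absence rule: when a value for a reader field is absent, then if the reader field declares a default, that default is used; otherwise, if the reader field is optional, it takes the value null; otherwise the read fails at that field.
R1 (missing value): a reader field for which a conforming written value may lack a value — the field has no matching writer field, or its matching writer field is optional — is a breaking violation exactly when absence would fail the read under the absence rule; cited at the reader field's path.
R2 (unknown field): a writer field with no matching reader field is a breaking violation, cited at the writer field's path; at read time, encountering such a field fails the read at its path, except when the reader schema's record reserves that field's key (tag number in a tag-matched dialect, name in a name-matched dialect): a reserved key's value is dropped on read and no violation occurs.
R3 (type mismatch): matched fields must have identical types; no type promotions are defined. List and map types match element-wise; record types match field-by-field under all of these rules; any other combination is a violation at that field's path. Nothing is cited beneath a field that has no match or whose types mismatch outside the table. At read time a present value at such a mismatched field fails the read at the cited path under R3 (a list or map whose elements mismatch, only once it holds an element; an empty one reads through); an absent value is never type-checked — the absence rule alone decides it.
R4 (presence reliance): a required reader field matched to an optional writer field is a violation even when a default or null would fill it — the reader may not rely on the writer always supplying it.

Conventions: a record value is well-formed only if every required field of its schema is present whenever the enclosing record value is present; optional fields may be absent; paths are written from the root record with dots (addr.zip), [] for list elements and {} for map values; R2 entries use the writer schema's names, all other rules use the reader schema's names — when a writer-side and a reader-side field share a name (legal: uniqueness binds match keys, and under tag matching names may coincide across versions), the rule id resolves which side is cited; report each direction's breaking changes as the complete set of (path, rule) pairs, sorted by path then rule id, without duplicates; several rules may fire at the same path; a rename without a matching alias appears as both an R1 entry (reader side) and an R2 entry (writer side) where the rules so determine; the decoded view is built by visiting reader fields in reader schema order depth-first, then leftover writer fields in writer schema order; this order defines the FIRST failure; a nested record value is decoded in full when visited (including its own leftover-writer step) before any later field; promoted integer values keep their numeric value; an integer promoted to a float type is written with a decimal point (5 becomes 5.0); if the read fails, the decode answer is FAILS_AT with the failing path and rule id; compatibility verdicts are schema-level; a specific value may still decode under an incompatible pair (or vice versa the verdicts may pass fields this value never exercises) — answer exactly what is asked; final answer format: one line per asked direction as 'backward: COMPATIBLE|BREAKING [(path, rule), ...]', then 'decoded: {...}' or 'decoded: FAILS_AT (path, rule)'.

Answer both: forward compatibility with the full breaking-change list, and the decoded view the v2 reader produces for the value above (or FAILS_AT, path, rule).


arrows below run writer -> reader for Event
forward for Event (reader v1, writer v2):
  scores: map<string, bool> -> map<string, bool>, writer optional; from scores
  rating has no writer counterpart
  quantity has no writer counterpart
  checksum: bytes -> bytes, writer optional; from checksum
  seq: int32 -> int64, writer optional; from seq
  writer field score has no reader counterpart
  breaking: (quantity, R1)
  breaking: (score, R2)
  breaking: (seq, R3)
  forward on Event therefore BREAKING (3)
decoding the Event value with the v2 reader:
  scores := {}
  score := null (absent, optional -> null)
  checksum := 0xC0DE
  seq := null (absent, optional -> null)
  writer quantity: reserved -> dropped
  => decoded: {"scores": {}, "score": null, "checksum": 0xC0DE, "seq": null}
the other Event changes do not affect what is asked:
  field scores in record Event: tag 3 changed to 8 -> inert for the asked Event verdict: nothing fires

forward: BREAKING [(quantity, R1), (score, R2), (seq, R3)]; decoded: {"scores": {}, "score": null, "checksum": 0xC0DE, "seq": null}


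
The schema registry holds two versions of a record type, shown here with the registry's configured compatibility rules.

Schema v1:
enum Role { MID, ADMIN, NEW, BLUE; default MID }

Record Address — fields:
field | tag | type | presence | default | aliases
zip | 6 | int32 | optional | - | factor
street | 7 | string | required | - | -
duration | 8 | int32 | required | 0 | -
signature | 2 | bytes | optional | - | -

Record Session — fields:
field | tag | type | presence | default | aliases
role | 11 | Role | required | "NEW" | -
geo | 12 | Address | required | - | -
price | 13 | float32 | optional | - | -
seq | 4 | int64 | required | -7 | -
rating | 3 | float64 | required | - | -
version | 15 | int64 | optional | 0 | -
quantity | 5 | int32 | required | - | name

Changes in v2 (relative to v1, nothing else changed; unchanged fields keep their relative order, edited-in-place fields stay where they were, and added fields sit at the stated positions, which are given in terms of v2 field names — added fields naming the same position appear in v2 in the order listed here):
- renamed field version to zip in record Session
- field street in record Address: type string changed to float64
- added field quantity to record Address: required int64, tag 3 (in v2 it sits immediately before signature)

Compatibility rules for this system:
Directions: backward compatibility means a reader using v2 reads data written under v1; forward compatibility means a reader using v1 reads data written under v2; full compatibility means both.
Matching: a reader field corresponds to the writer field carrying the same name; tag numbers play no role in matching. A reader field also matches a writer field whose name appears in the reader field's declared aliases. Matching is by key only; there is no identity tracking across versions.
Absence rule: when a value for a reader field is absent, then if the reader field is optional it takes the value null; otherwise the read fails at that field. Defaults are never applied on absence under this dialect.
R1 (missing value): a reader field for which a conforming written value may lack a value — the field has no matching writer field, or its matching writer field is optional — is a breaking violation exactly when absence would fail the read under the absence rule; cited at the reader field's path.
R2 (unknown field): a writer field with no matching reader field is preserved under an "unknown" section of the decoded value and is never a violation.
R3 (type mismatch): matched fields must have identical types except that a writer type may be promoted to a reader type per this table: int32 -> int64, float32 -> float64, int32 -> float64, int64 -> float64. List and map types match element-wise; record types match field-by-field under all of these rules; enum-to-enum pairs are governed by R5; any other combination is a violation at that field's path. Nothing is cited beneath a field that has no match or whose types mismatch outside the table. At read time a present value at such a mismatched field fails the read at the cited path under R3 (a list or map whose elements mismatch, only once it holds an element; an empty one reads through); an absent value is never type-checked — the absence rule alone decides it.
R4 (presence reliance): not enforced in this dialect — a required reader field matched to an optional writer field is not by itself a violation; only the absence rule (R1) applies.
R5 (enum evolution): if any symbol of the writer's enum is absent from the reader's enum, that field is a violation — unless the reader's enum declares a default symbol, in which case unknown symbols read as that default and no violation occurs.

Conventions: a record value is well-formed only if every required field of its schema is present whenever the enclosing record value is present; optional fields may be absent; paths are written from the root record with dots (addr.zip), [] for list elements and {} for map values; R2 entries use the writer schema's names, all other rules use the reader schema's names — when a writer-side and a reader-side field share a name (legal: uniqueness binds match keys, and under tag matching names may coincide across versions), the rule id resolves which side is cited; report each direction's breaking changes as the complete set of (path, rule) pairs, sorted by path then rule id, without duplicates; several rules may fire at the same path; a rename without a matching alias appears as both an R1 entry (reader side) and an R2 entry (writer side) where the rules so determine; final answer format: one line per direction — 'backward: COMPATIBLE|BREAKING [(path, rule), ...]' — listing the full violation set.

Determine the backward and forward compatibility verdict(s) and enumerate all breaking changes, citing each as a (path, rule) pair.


each type pair in Session: writer, then reader
backward for Session (reader v2, writer v1):
  writer required, Role -> Role: reader role maps from writer role
  writer required, Address -> Address: reader geo maps from writer geo
  writer optional, float32 -> float32: reader price maps from writer price
  writer required, int64 -> int64: reader seq maps from writer seq
  writer required, float64 -> float64: reader rating maps from writer rating
  zip has no writer counterpart
  writer required, int32 -> int32: reader quantity maps from writer quantity
  leftover writer field: version
  writer optional, int32 -> int32: reader geo.zip maps from writer geo.zip
  writer required, string -> float64: reader geo.street maps from writer geo.street
  writer required, int32 -> int32: reader geo.duration maps from writer geo.duration
  geo.quantity has no writer counterpart
  writer optional, bytes -> bytes: reader geo.signature maps from writer geo.signature
  breaking: (geo.quantity, R1)
  breaking: (geo.street, R3)
  backward on Session therefore BREAKING (2)
forward for Session (reader v1, writer v2):
  writer required, Role -> Role: reader role maps from writer role
  writer required, Address -> Address: reader geo maps from writer geo
  writer optional, float32 -> float32: reader price maps from writer price
  writer required, int64 -> int64: reader seq maps from writer seq
  writer required, float64 -> float64: reader rating maps from writer rating
  version has no writer counterpart
  writer required, int32 -> int32: reader quantity maps from writer quantity
  leftover writer field: zip
  writer optional, int32 -> int32: reader geo.zip maps from writer geo.zip
  writer required, float64 -> string: reader geo.street maps from writer geo.street
  writer required, int32 -> int32: reader geo.duration maps from writer geo.duration
  writer optional, bytes -> bytes: reader geo.signature maps from writer geo.signature
  leftover writer field: geo.quantity
  breaking: (geo.street, R3)
  forward on Session therefore BREAKING (1)

backward: BREAKING [(geo.quantity, R1), (geo.street, R3)]; forward: BREAKING [(geo.street, R3)]


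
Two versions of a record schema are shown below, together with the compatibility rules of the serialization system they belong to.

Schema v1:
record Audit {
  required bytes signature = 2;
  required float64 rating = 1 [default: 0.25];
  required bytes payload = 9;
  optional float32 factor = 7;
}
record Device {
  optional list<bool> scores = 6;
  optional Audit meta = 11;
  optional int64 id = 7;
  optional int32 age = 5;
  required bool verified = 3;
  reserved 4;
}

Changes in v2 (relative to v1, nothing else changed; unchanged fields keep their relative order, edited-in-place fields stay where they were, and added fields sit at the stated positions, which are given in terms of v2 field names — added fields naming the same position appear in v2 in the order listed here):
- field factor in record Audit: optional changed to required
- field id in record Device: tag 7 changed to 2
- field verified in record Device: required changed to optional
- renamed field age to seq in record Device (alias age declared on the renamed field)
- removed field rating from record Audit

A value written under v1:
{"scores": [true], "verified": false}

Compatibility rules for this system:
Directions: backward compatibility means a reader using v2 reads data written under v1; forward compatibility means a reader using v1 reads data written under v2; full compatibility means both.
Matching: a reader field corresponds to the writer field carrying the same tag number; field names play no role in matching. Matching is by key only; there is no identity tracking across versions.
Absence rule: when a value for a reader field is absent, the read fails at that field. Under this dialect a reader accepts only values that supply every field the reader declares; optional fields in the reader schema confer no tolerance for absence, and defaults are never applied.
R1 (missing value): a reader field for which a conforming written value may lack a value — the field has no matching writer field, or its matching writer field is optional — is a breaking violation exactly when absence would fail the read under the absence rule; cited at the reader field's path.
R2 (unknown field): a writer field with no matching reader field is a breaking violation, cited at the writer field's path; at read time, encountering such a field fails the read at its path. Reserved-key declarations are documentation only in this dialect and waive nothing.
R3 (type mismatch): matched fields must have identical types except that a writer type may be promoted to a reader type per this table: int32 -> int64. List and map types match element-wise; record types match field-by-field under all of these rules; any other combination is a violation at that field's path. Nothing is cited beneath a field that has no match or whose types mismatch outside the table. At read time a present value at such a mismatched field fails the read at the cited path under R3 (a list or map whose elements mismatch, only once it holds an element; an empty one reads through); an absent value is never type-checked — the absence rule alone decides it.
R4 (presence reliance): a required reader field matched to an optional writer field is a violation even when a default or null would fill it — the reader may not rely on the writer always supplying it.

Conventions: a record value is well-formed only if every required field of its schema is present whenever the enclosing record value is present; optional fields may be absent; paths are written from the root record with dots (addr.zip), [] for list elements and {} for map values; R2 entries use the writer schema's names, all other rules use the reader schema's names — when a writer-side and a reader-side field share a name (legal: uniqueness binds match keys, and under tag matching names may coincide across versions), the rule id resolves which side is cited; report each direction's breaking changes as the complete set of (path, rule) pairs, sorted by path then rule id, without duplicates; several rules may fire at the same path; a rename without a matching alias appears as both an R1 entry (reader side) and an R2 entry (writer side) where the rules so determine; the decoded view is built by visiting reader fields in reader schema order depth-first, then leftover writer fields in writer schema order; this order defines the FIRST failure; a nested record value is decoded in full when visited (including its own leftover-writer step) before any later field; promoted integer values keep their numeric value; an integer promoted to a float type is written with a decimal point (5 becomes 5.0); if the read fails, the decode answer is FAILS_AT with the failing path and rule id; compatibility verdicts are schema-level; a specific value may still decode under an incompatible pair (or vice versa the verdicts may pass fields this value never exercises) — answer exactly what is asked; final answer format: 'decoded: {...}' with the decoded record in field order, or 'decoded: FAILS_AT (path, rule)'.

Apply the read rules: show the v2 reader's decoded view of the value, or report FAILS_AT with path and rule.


each type pair in Device: writer, then reader
decode (reader v2):
  scores := [true]
  read fails at meta under R1 (no fill)
  => FAILS_AT (meta, R1)
remaining Device differences; none change what is asked:
  field factor in record Audit: optional changed to required -> affects the rule determinations only; this particular Device value decodes identically
  field id in record Device: tag 7 changed to 2 -> affects the rule determinations only; this particular Device value decodes identically
  field verified in record Device: required changed to optional -> affects the rule determinations only; this particular Device value decodes identically
  renamed field age to seq in record Device (alias age declared on the renamed field) -> affects the rule determinations only; this particular Device value decodes identically
  removed field rating from record Audit -> affects the rule determinations only; this particular Device value decodes identically

decoded: FAILS_AT (meta, R1)
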